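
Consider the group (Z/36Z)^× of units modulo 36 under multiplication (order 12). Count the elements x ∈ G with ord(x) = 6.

6

The elements of order 6 are: 5, 7, 11, 23, 29, 31.
That's 6.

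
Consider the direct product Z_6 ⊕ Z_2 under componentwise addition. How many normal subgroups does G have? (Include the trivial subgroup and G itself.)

G is abelian, so every subgroup is normal.
G has 10 subgroups in total, hence 10 normal subgroups.

10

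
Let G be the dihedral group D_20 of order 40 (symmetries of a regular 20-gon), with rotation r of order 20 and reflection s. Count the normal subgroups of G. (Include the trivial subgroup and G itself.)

G has 48 subgroups. Checking conjugation-invariance by order — order 1: 1/1 normal; order 2: 1/21 normal; order 4: 1/11 normal; order 5: 1/1 normal; order 8: 0/5 normal; order 10: 1/5 normal; order 20: 3/3 normal; order 40: 1/1 normal.
Total normal subgroups: 9.

9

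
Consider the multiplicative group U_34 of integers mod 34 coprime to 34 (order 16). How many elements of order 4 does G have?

2

The elements of order 4 are: 13, 21.
That's 2.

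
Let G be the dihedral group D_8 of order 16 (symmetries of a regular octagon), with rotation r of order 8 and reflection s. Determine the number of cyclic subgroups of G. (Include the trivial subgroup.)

12

Group the elements of G by the cyclic subgroup they generate; each cyclic subgroup of order d accounts for φ(d) elements.
Cyclic subgroups by order — order 1: 1; order 2: 9; order 4: 1; order 8: 1.
Total: 12.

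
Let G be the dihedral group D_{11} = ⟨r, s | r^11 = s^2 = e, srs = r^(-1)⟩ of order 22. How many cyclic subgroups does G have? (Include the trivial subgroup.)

13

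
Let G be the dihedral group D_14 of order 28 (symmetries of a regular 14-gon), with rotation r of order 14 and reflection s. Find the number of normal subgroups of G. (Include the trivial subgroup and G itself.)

G has 28 subgroups. Checking conjugation-invariance by order — order 1: 1/1 normal; order 2: 1/15 normal; order 4: 0/7 normal; order 7: 1/1 normal; order 14: 3/3 normal; order 28: 1/1 normal.
Total normal subgroups: 7.

7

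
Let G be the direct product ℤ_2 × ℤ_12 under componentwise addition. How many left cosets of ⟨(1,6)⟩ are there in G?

12

|⟨(1,6)⟩| = 2 and |G| = 24.
By Lagrange, [G : H] = |G|/|H| = 24/2 = 12.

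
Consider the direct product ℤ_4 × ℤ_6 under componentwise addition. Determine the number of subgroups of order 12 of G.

|G| = 24 and 12 | 24, so subgroups of order 12 are possible by Lagrange.
The subgroups of order 12 are: {(0,0), (0,1), (0,2), (0,3), (0,4), (0,5), (2,0), (2,1), (2,2), (2,3), (2,4), (2,5)}; {(0,0), (0,2), (0,4), (1,0), (1,2), (1,4), (2,0), (2,2), (2,4), (3,0), (3,2), (3,4)}; {(0,0), (0,2), (0,4), (1,1), (1,3), (1,5), (2,0), (2,2), (2,4), (3,1), (3,3), (3,5)}.
So G has 3 subgroups of order 12.

3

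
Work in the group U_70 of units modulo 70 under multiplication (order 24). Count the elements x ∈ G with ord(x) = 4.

The elements of order 4 are: 13, 27, 43, 57.
That's 4.

4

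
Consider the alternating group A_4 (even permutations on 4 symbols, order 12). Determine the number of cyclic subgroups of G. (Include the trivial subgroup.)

Group the elements of G by the cyclic subgroup they generate; each cyclic subgroup of order d accounts for φ(d) elements.
Cyclic subgroups by order — order 1: 1; order 2: 3; order 3: 4.
Total: 8.

8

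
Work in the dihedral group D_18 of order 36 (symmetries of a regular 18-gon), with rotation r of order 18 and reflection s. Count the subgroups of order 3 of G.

|G| = 36 and 3 | 36, so subgroups of order 3 are possible by Lagrange.
The subgroups of order 3 are: {e, r^6, r^12}.
So G has 1 subgroup of order 3.

1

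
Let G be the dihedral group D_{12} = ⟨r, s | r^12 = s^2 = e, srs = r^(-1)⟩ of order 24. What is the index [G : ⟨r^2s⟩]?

12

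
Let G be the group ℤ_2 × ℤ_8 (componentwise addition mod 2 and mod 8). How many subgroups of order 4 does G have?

|G| = 16 and 4 | 16, so subgroups of order 4 are possible by Lagrange.
The subgroups of order 4 are: {(0,0), (0,2), (0,4), (0,6)}; {(0,0), (0,4), (1,0), (1,4)}; {(0,0), (0,4), (1,2), (1,6)}.
So G has 3 subgroups of order 4.

3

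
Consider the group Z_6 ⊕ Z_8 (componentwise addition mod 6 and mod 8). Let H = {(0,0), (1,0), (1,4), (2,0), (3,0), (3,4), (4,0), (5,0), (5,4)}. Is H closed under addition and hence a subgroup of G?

|H| = 9 does not divide |G| = 48, so by Lagrange H is not a subgroup.

No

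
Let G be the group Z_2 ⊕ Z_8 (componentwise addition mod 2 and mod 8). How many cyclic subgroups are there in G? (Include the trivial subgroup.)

Group the elements of G by the cyclic subgroup they generate; each cyclic subgroup of order d accounts for φ(d) elements.
Cyclic subgroups by order — order 1: 1; order 2: 3; order 4: 2; order 8: 2.
Total: 8.

8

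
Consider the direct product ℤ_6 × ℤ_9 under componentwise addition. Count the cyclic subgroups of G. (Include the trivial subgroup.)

Each element a generates a cyclic subgroup ⟨a⟩; distinct elements may generate the same one (a cyclic group of order d has φ(d) generators).
Cyclic subgroups by order — order 1: 1; order 2: 1; order 3: 4; order 6: 4; order 9: 3; order 18: 3.
Total: 16.

16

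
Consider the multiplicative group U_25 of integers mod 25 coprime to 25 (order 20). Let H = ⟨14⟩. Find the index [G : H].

2

|⟨14⟩| = 10 and |G| = 20.
By Lagrange, [G : H] = |G|/|H| = 20/10 = 2.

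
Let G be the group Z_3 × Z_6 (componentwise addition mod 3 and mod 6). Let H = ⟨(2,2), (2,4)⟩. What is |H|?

|⟨(2,2)⟩| = 3 and |⟨(2,4)⟩| = 3, so |H| is a multiple of lcm(3, 3) = 3 and divides |G| = 18.
Closing under the operation: H = {(0,0), (0,2), (0,4), (1,0), (1,2), (1,4), (2,0), (2,2), (2,4)}, so |H| = 9.

9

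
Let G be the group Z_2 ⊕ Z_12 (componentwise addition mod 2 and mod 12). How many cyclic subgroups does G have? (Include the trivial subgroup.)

12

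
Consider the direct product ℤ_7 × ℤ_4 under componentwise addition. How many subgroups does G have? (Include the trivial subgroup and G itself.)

|G| = 28, so by Lagrange every subgroup order divides 28. Divisors: 1, 2, 4, 7, 14, 28.
Subgroups by order — order 1: 1; order 2: 1; order 4: 1; order 7: 1; order 14: 1; order 28: 1.
Total: 1 + 1 + 1 + 1 + 1 + 1 = 6.

6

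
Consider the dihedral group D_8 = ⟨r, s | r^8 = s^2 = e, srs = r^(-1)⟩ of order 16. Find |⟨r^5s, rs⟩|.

|⟨r^5s⟩| = 2 and |⟨rs⟩| = 2, so |H| is a multiple of lcm(2, 2) = 2 and divides |G| = 16.
Closing under the operation: H = {e, r^4, rs, r^5s}, so |H| = 4.

4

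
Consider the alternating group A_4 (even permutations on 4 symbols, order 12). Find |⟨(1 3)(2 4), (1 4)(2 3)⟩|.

|⟨(1 3)(2 4)⟩| = 2 and |⟨(1 4)(2 3)⟩| = 2, so |H| is a multiple of lcm(2, 2) = 2 and divides |G| = 12.
Closing under the operation: H = {e, (1 2)(3 4), (1 3)(2 4), (1 4)(2 3)}, so |H| = 4.

4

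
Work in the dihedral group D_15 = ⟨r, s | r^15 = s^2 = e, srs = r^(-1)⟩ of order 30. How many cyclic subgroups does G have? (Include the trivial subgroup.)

Each element a generates a cyclic subgroup ⟨a⟩; distinct elements may generate the same one (a cyclic group of order d has φ(d) generators).
Cyclic subgroups by order — order 1: 1; order 2: 15; order 3: 1; order 5: 1; order 15: 1.
Total: 19.

19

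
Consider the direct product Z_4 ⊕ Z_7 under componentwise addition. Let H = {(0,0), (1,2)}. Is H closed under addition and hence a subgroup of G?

No

(1,2) ∈ H but its inverse (3,5) ∉ H, so H is not a subgroup.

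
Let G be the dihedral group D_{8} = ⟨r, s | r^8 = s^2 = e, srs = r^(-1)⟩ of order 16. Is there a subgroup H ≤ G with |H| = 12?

12 does not divide |G| = 16, so by Lagrange no subgroup of order 12 exists.

No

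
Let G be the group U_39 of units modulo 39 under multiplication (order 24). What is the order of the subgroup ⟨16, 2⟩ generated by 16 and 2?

12

|⟨16⟩| = 3 and |⟨2⟩| = 12, so |H| is a multiple of lcm(3, 12) = 12 and divides |G| = 24.
Closing under the operation: H = {1, 2, 4, 5, 8, 10, 11, 16, 20, 22, 25, 32}, so |H| = 12.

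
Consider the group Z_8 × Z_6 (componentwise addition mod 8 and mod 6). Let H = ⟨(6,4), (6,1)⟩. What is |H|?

24

|⟨(6,4)⟩| = 12 and |⟨(6,1)⟩| = 12, so |H| is a multiple of lcm(12, 12) = 12 and divides |G| = 48.
Closing under the operation: H = {(0,0), (0,1), (0,2), (0,3), (0,4), (0,5), (2,0), (2,1), (2,2), (2,3), (2,4), (2,5), (4,0), (4,1), (4,2), (4,3), (4,4), (4,5), (6,0), (6,1), (6,2), (6,3), (6,4), (6,5)}, so |H| = 24.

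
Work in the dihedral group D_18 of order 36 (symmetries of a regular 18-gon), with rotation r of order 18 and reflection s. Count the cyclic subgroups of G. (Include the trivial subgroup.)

A cyclic subgroup of order d is generated by each of its φ(d) elements of order d, so the cyclic subgroups of order d number (#elements of order d)/φ(d).
Cyclic subgroups by order — order 1: 1; order 2: 19; order 3: 1; order 6: 1; order 9: 1; order 18: 1.
Total: 24.

24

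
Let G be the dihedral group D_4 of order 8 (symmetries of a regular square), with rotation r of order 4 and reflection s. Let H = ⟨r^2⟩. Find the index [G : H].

|⟨r^2⟩| = 2 and |G| = 8.
By Lagrange, [G : H] = |G|/|H| = 8/2 = 4.

4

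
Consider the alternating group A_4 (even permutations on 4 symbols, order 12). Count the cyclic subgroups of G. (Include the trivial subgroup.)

8

Group the elements of G by the cyclic subgroup they generate; each cyclic subgroup of order d accounts for φ(d) elements.
Cyclic subgroups by order — order 1: 1; order 2: 3; order 3: 4.
Total: 8.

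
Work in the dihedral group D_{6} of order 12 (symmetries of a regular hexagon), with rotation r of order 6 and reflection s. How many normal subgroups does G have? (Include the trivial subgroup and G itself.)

G has 16 subgroups. Checking conjugation-invariance by order — order 1: 1/1 normal; order 2: 1/7 normal; order 3: 1/1 normal; order 4: 0/3 normal; order 6: 3/3 normal; order 12: 1/1 normal.
Total normal subgroups: 7.

7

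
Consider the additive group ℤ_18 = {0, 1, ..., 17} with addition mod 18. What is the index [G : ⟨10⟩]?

2

|⟨10⟩| = 9 and |G| = 18.
By Lagrange, [G : H] = |G|/|H| = 18/9 = 2.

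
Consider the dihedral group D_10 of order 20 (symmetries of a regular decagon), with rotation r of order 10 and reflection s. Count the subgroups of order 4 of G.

5

|G| = 20 and 4 | 20, so subgroups of order 4 are possible by Lagrange.
The subgroups of order 4 are: {e, r^5, r^2s, r^7s}; {e, r^5, r^3s, r^8s}; {e, r^5, r^4s, r^9s}; {e, r^5, s, r^5s}; … (5 in all).
So G has 5 subgroups of order 4.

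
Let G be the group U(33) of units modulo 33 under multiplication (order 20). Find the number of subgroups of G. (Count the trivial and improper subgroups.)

10

|G| = 20, so by Lagrange every subgroup order divides 20. Divisors: 1, 2, 4, 5, 10, 20.
Subgroups by order — order 1: 1; order 2: 3; order 4: 1; order 5: 1; order 10: 3; order 20: 1.
Total: 1 + 3 + 1 + 1 + 3 + 1 = 10.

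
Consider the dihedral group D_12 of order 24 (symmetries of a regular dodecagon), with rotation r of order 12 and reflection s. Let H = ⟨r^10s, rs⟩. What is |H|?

8

|⟨r^10s⟩| = 2 and |⟨rs⟩| = 2, so |H| is a multiple of lcm(2, 2) = 2 and divides |G| = 24.
Closing under the operation: H = {e, r^3, r^6, r^9, rs, r^4s, r^7s, r^10s}, so |H| = 8.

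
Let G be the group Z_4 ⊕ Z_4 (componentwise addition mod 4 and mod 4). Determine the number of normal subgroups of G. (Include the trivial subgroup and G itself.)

15

G is abelian, so every subgroup is normal.
G has 15 subgroups in total, hence 15 normal subgroups.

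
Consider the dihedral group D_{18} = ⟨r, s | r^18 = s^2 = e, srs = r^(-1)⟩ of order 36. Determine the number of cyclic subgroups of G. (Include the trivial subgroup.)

Group the elements of G by the cyclic subgroup they generate; each cyclic subgroup of order d accounts for φ(d) elements.
Cyclic subgroups by order — order 1: 1; order 2: 19; order 3: 1; order 6: 1; order 9: 1; order 18: 1.
Total: 24.

24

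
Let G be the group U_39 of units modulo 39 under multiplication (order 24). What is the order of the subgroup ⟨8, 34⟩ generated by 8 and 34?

8

|⟨8⟩| = 4 and |⟨34⟩| = 4, so |H| is a multiple of lcm(4, 4) = 4 and divides |G| = 24.
Closing under the operation: H = {1, 5, 8, 14, 25, 31, 34, 38}, so |H| = 8.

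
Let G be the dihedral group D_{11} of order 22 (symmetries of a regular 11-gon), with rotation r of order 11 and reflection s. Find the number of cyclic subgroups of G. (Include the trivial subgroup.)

A cyclic subgroup of order d is generated by each of its φ(d) elements of order d, so the cyclic subgroups of order d number (#elements of order d)/φ(d).
Cyclic subgroups by order — order 1: 1; order 2: 11; order 11: 1.
Total: 13.

13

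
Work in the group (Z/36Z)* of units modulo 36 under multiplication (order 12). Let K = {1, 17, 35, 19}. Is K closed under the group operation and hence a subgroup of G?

Yes

|K| = 4 divides |G| = 12, consistent with Lagrange.
K contains the identity, every element's inverse is in K, and K is closed under ·: it is a subgroup.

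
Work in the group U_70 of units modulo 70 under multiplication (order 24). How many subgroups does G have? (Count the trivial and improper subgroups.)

16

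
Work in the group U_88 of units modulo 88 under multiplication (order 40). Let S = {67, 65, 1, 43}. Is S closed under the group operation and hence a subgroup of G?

|S| = 4 divides |G| = 40, consistent with Lagrange.
S contains the identity, every element's inverse is in S, and S is closed under ·: it is a subgroup.

Yes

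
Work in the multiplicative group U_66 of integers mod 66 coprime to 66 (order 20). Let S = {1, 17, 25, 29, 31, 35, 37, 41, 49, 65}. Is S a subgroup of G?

Yes

|S| = 10 divides |G| = 20, consistent with Lagrange.
S contains the identity, every element's inverse is in S, and S is closed under ·: it is a subgroup.
In fact S = ⟨35⟩.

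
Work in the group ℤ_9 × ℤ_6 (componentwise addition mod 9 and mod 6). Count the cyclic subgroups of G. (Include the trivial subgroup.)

Each element a generates a cyclic subgroup ⟨a⟩; distinct elements may generate the same one (a cyclic group of order d has φ(d) generators).
Cyclic subgroups by order — order 1: 1; order 2: 1; order 3: 4; order 6: 4; order 9: 3; order 18: 3.
Total: 16.

16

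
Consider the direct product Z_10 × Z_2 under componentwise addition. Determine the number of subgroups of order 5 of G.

|G| = 20 and 5 | 20, so subgroups of order 5 are possible by Lagrange.
The subgroups of order 5 are: {(0,0), (2,0), (4,0), (6,0), (8,0)}.
So G has 1 subgroup of order 5.

1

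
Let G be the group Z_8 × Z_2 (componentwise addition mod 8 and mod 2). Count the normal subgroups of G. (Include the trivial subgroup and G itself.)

11

G is abelian, so every subgroup is normal.
G has 11 subgroups in total, hence 11 normal subgroups.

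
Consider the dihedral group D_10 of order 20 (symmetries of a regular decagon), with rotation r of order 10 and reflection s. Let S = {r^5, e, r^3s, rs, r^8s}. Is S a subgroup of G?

No

Closure fails: r^5 · rs = r^6s ∉ S. So S is not a subgroup.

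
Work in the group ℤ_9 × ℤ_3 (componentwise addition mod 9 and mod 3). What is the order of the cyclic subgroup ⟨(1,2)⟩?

9

The order of (1,2) in Z_9 × Z_3 is lcm(ord(1) in Z_9, ord(2) in Z_3).
ord(1) = 9 and ord(2) = 3, so |⟨(1,2)⟩| = lcm(9, 3) = 9.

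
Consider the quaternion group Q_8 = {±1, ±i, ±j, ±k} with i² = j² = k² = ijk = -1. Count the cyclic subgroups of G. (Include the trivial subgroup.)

Each element a generates a cyclic subgroup ⟨a⟩; distinct elements may generate the same one (a cyclic group of order d has φ(d) generators).
Cyclic subgroups by order — order 1: 1; order 2: 1; order 4: 3.
Total: 5.

5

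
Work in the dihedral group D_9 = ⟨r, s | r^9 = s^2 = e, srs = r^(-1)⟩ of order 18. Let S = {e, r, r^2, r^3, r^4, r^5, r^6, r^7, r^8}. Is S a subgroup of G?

Yes

|S| = 9 divides |G| = 18, consistent with Lagrange.
S contains the identity, every element's inverse is in S, and S is closed under ·: it is a subgroup.
In fact S = ⟨r^4⟩.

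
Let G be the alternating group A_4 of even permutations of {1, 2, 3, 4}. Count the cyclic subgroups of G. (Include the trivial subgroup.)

8

Each element a generates a cyclic subgroup ⟨a⟩; distinct elements may generate the same one (a cyclic group of order d has φ(d) generators).
Cyclic subgroups by order — order 1: 1; order 2: 3; order 3: 4.
Total: 8.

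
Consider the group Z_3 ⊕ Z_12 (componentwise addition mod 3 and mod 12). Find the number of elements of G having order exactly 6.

8

An element (a,b) has order lcm(ord(a), ord(b)); count pairs with lcm equal to 6.
Enumerating gives 8 such elements.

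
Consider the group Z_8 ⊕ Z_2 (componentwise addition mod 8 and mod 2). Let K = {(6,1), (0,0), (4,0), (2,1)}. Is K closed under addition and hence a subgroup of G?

|K| = 4 divides |G| = 16, consistent with Lagrange.
K contains the identity, every element's inverse is in K, and K is closed under +: it is a subgroup.
In fact K = ⟨(6,1)⟩.

Yes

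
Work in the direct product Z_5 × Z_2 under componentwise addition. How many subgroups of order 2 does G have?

|G| = 10 and 2 | 10, so subgroups of order 2 are possible by Lagrange.
The subgroups of order 2 are: {(0,0), (0,1)}.
So G has 1 subgroup of order 2.

1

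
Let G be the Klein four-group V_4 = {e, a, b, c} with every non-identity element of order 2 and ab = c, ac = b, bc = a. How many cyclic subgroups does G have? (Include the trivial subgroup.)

4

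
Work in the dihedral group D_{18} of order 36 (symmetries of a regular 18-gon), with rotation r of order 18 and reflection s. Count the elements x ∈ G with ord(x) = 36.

No element of G has order 36 (even though 36 | 36).

0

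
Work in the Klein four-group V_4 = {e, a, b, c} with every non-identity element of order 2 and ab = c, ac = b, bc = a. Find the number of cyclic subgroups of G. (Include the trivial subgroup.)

A cyclic subgroup of order d is generated by each of its φ(d) elements of order d, so the cyclic subgroups of order d number (#elements of order d)/φ(d).
Cyclic subgroups by order — order 1: 1; order 2: 3.
Total: 4.

4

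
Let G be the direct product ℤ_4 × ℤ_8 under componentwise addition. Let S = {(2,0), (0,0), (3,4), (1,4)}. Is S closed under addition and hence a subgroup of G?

Yes

|S| = 4 divides |G| = 32, consistent with Lagrange.
S contains the identity, every element's inverse is in S, and S is closed under +: it is a subgroup.
In fact S = ⟨(3,4)⟩.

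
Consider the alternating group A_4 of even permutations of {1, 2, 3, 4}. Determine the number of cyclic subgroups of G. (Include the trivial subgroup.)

8

Group the elements of G by the cyclic subgroup they generate; each cyclic subgroup of order d accounts for φ(d) elements.
Cyclic subgroups by order — order 1: 1; order 2: 3; order 3: 4.
Total: 8.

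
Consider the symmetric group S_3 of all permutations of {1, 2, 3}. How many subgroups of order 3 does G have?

1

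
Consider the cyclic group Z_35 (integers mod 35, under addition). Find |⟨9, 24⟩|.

|⟨9⟩| = 35 and |⟨24⟩| = 35, so |H| is a multiple of lcm(35, 35) = 35 and divides |G| = 35.
Closing {9, 24} under the group operation gives all of G, so |H| = 35.

35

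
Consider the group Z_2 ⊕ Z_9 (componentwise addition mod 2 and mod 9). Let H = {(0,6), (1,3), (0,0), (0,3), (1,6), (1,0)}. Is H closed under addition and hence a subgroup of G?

Yes

|H| = 6 divides |G| = 18, consistent with Lagrange.
H contains the identity, every element's inverse is in H, and H is closed under +: it is a subgroup.
In fact H = ⟨(1,6)⟩.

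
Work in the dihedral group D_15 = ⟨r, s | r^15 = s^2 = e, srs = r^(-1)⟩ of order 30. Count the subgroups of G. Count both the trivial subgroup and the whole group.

|G| = 30, so by Lagrange every subgroup order divides 30. Divisors: 1, 2, 3, 5, 6, 10, 15, 30.
Subgroups by order — order 1: 1; order 2: 15; order 3: 1; order 5: 1; order 6: 5; order 10: 3; order 15: 1; order 30: 1.
Total: 1 + 15 + 1 + 1 + 5 + 3 + 1 + 1 = 28.

28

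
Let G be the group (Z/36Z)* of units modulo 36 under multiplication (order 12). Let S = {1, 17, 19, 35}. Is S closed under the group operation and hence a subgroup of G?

|S| = 4 divides |G| = 12, consistent with Lagrange.
S contains the identity, every element's inverse is in S, and S is closed under ·: it is a subgroup.

Yes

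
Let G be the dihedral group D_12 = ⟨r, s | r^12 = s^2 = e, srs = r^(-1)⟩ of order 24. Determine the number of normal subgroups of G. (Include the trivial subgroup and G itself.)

G has 34 subgroups. Checking conjugation-invariance by order — order 1: 1/1 normal; order 2: 1/13 normal; order 3: 1/1 normal; order 4: 1/7 normal; order 6: 1/5 normal; order 8: 0/3 normal; order 12: 3/3 normal; order 24: 1/1 normal.
Total normal subgroups: 9.

9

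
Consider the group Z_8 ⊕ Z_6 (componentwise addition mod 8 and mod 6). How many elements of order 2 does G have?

3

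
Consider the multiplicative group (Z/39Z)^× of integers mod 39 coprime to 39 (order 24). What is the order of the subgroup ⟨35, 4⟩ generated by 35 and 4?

12

|⟨35⟩| = 6 and |⟨4⟩| = 6, so |H| is a multiple of lcm(6, 6) = 6 and divides |G| = 24.
Closing under the operation: H = {1, 4, 10, 14, 16, 17, 22, 23, 25, 29, 35, 38}, so |H| = 12.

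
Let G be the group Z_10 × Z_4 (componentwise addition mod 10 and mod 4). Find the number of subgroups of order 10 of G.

|G| = 40 and 10 | 40, so subgroups of order 10 are possible by Lagrange.
The subgroups of order 10 are: {(0,0), (0,2), (2,0), (2,2), (4,0), (4,2), (6,0), (6,2), (8,0), (8,2)}; {(0,0), (1,0), (2,0), (3,0), (4,0), (5,0), (6,0), (7,0), (8,0), (9,0)}; {(0,0), (1,2), (2,0), (3,2), (4,0), (5,2), (6,0), (7,2), (8,0), (9,2)}.
So G has 3 subgroups of order 10.

3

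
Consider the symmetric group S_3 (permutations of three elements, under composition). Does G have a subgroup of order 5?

No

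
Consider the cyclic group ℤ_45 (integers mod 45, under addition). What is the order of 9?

5

In ℤ_45, the order of an element a is n/gcd(a, n).
gcd(9, 45) = 9, so |⟨9⟩| = 45/9 = 5.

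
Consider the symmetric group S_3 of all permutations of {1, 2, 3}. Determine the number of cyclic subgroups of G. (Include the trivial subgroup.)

5

A cyclic subgroup of order d is generated by each of its φ(d) elements of order d, so the cyclic subgroups of order d number (#elements of order d)/φ(d).
Cyclic subgroups by order — order 1: 1; order 2: 3; order 3: 1.
Total: 5.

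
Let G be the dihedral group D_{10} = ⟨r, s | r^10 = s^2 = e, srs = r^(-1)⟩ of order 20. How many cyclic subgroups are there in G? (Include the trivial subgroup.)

Group the elements of G by the cyclic subgroup they generate; each cyclic subgroup of order d accounts for φ(d) elements.
Cyclic subgroups by order — order 1: 1; order 2: 11; order 5: 1; order 10: 1.
Total: 14.

14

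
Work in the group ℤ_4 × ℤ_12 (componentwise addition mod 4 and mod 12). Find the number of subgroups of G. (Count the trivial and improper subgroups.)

|G| = 48, so by Lagrange every subgroup order divides 48. Divisors: 1, 2, 3, 4, 6, 8, 12, 16, 24, 48.
Subgroups by order — order 1: 1; order 2: 3; order 3: 1; order 4: 7; order 6: 3; order 8: 3; order 12: 7; order 16: 1; order 24: 3; order 48: 1.
Total: 1 + 3 + 1 + 7 + 3 + 3 + 7 + 1 + 3 + 1 = 30.

30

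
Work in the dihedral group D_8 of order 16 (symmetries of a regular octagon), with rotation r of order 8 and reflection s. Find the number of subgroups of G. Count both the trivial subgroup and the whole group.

|G| = 16, so by Lagrange every subgroup order divides 16. Divisors: 1, 2, 4, 8, 16.
Subgroups by order — order 1: 1; order 2: 9; order 4: 5; order 8: 3; order 16: 1.
Total: 1 + 9 + 5 + 3 + 1 = 19.

19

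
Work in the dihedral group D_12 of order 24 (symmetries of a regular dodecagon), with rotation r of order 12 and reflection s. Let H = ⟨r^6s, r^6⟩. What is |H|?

4

|⟨r^6s⟩| = 2 and |⟨r^6⟩| = 2, so |H| is a multiple of lcm(2, 2) = 2 and divides |G| = 24.
Closing under the operation: H = {e, r^6, s, r^6s}, so |H| = 4.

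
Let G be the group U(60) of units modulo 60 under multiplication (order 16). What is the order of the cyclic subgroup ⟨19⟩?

2

Compute successive powers of 19 mod 60: 19, 1; 19^2 ≡ 1 (mod 60).
So |⟨19⟩| = 2.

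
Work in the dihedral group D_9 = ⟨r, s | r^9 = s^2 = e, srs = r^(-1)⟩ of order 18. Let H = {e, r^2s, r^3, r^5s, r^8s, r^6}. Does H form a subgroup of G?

Yes

|H| = 6 divides |G| = 18, consistent with Lagrange.
H contains the identity, every element's inverse is in H, and H is closed under ·: it is a subgroup.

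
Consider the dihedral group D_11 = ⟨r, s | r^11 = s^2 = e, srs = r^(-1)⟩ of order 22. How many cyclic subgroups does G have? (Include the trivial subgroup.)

13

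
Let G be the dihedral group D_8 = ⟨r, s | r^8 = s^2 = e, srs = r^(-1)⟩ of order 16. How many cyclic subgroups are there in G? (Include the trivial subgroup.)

12

A cyclic subgroup of order d is generated by each of its φ(d) elements of order d, so the cyclic subgroups of order d number (#elements of order d)/φ(d).
Cyclic subgroups by order — order 1: 1; order 2: 9; order 4: 1; order 8: 1.
Total: 12.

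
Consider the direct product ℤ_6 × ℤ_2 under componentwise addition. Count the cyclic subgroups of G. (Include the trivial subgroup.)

8

Group the elements of G by the cyclic subgroup they generate; each cyclic subgroup of order d accounts for φ(d) elements.
Cyclic subgroups by order — order 1: 1; order 2: 3; order 3: 1; order 6: 3.
Total: 8.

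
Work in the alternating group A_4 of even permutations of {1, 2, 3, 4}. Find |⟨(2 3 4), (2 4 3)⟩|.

3

|⟨(2 3 4)⟩| = 3 and |⟨(2 4 3)⟩| = 3, so |H| is a multiple of lcm(3, 3) = 3 and divides |G| = 12.
Closing under the operation: H = {e, (2 3 4), (2 4 3)}, so |H| = 3.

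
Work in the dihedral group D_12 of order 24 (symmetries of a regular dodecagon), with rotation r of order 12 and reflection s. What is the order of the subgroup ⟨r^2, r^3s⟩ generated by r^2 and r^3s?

|⟨r^2⟩| = 6 and |⟨r^3s⟩| = 2, so |H| is a multiple of lcm(6, 2) = 6 and divides |G| = 24.
Closing under the operation: H = {e, r^2, r^4, r^6, r^8, r^10, rs, r^3s, r^5s, r^7s, r^9s, r^11s}, so |H| = 12.

12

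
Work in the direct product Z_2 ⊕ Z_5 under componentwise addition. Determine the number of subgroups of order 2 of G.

|G| = 10 and 2 | 10, so subgroups of order 2 are possible by Lagrange.
The subgroups of order 2 are: {(0,0), (1,0)}.
So G has 1 subgroup of order 2.

1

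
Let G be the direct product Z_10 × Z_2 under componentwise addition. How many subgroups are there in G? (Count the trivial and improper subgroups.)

10

|G| = 20, so by Lagrange every subgroup order divides 20. Divisors: 1, 2, 4, 5, 10, 20.
Subgroups by order — order 1: 1; order 2: 3; order 4: 1; order 5: 1; order 10: 3; order 20: 1.
Total: 1 + 3 + 1 + 1 + 3 + 1 = 10.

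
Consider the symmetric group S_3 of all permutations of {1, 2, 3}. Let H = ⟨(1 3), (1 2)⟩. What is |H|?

6

|⟨(1 3)⟩| = 2 and |⟨(1 2)⟩| = 2, so |H| is a multiple of lcm(2, 2) = 2 and divides |G| = 6.
Closing {(1 3), (1 2)} under the group operation gives all of G, so |H| = 6.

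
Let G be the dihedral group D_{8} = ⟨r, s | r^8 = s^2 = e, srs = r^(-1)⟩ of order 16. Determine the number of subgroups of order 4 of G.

|G| = 16 and 4 | 16, so subgroups of order 4 are possible by Lagrange.
The subgroups of order 4 are: {e, r^2, r^4, r^6}; {e, r^4, r^2s, r^6s}; {e, r^4, r^3s, r^7s}; {e, r^4, s, r^4s}; … (5 in all).
So G has 5 subgroups of order 4.

5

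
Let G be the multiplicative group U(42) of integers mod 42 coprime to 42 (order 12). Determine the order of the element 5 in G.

Compute successive powers of 5 mod 42: 5, 25, 41, 37, 17, 1; 5^6 ≡ 1 (mod 42).
So |⟨5⟩| = 6.

6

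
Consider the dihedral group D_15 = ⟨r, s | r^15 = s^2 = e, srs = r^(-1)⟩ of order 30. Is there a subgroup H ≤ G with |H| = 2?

2 | 30. A subgroup of order 2 is {e, r^10s}.

Yes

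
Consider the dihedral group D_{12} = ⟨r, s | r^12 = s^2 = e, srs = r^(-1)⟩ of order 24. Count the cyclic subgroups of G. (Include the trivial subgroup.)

18

Each element a generates a cyclic subgroup ⟨a⟩; distinct elements may generate the same one (a cyclic group of order d has φ(d) generators).
Cyclic subgroups by order — order 1: 1; order 2: 13; order 3: 1; order 4: 1; order 6: 1; order 12: 1.
Total: 18.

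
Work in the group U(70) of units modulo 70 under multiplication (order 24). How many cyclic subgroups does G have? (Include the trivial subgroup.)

Each element a generates a cyclic subgroup ⟨a⟩; distinct elements may generate the same one (a cyclic group of order d has φ(d) generators).
Cyclic subgroups by order — order 1: 1; order 2: 3; order 3: 1; order 4: 2; order 6: 3; order 12: 2.
Total: 12.

12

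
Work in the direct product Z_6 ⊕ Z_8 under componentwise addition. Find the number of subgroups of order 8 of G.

3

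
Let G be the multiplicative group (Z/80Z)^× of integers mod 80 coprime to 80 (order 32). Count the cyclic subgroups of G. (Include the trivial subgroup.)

Group the elements of G by the cyclic subgroup they generate; each cyclic subgroup of order d accounts for φ(d) elements.
Cyclic subgroups by order — order 1: 1; order 2: 7; order 4: 12.
Total: 20.

20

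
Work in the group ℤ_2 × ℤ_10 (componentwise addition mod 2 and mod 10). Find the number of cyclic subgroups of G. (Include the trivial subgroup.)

Group the elements of G by the cyclic subgroup they generate; each cyclic subgroup of order d accounts for φ(d) elements.
Cyclic subgroups by order — order 1: 1; order 2: 3; order 5: 1; order 10: 3.
Total: 8.

8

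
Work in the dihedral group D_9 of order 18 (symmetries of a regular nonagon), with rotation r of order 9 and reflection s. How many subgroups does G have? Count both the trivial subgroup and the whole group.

|G| = 18, so by Lagrange every subgroup order divides 18. Divisors: 1, 2, 3, 6, 9, 18.
Subgroups by order — order 1: 1; order 2: 9; order 3: 1; order 6: 3; order 9: 1; order 18: 1.
Total: 1 + 9 + 1 + 3 + 1 + 1 = 16.

16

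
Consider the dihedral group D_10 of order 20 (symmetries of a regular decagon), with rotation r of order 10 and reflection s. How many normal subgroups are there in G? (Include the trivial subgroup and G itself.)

7

G has 22 subgroups. Checking conjugation-invariance by order — order 1: 1/1 normal; order 2: 1/11 normal; order 4: 0/5 normal; order 5: 1/1 normal; order 10: 3/3 normal; order 20: 1/1 normal.
Total normal subgroups: 7.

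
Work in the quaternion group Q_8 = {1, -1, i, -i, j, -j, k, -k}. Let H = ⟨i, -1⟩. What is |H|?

4

|⟨i⟩| = 4 and |⟨-1⟩| = 2, so |H| is a multiple of lcm(4, 2) = 4 and divides |G| = 8.
Closing under the operation: H = {1, -1, i, -i}, so |H| = 4.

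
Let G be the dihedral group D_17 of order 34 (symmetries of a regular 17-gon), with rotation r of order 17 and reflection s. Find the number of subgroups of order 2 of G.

17

|G| = 34 and 2 | 34, so subgroups of order 2 are possible by Lagrange.
The subgroups of order 2 are: {e, r^10s}; {e, r^11s}; {e, r^12s}; {e, r^13s}; … (17 in all).
So G has 17 subgroups of order 2.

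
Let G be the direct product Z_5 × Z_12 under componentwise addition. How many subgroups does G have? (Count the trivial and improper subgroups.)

|G| = 60, so by Lagrange every subgroup order divides 60. Divisors: 1, 2, 3, 4, 5, 6, 10, 12, 15, 20, 30, 60.
Subgroups by order — order 1: 1; order 2: 1; order 3: 1; order 4: 1; order 5: 1; order 6: 1; order 10: 1; order 12: 1; order 15: 1; order 20: 1; order 30: 1; order 60: 1.
Total: 1 + 1 + 1 + 1 + 1 + 1 + 1 + 1 + 1 + 1 + 1 + 1 = 12.

12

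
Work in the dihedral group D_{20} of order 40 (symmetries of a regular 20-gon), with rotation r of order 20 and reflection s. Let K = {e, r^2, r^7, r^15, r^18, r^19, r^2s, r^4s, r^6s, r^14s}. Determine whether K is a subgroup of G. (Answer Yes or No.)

No

r^7 ∈ K but its inverse r^13 ∉ K, so K is not a subgroup.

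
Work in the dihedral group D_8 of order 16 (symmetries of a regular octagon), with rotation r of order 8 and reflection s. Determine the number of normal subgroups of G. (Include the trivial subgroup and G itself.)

G has 19 subgroups. Checking conjugation-invariance by order — order 1: 1/1 normal; order 2: 1/9 normal; order 4: 1/5 normal; order 8: 3/3 normal; order 16: 1/1 normal.
Total normal subgroups: 7.

7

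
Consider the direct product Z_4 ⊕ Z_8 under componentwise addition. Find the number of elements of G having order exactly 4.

An element (a,b) has order lcm(ord(a), ord(b)); count pairs with lcm equal to 4.
Enumerating gives 12 such elements.

12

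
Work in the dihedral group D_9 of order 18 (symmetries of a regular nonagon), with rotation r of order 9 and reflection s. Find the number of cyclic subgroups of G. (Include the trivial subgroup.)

A cyclic subgroup of order d is generated by each of its φ(d) elements of order d, so the cyclic subgroups of order d number (#elements of order d)/φ(d).
Cyclic subgroups by order — order 1: 1; order 2: 9; order 3: 1; order 9: 1.
Total: 12.

12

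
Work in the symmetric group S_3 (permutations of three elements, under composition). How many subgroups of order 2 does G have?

|G| = 6 and 2 | 6, so subgroups of order 2 are possible by Lagrange.
The subgroups of order 2 are: {e, (1 2)}; {e, (1 3)}; {e, (2 3)}.
So G has 3 subgroups of order 2.

3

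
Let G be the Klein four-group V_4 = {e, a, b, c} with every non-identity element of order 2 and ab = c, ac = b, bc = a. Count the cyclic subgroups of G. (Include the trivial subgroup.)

Group the elements of G by the cyclic subgroup they generate; each cyclic subgroup of order d accounts for φ(d) elements.
Cyclic subgroups by order — order 1: 1; order 2: 3.
Total: 4.

4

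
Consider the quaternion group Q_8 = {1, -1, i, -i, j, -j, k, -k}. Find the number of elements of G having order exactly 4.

6

The elements of order 4 are: i, -i, j, -j, k, -k.
That's 6.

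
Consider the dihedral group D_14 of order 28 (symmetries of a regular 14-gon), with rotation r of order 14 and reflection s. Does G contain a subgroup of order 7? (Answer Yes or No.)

Yes

7 | 28. A subgroup of order 7 is {e, r^2, r^4, r^6, r^8, r^10, r^12}.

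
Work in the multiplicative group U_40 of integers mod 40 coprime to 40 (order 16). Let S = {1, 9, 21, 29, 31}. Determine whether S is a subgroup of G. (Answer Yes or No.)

No

|S| = 5 does not divide |G| = 16, so by Lagrange S is not a subgroup.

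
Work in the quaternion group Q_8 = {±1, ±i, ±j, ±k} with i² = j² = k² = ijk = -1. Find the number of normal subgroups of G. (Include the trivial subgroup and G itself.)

6

G has 6 subgroups. Checking conjugation-invariance by order — order 1: 1/1 normal; order 2: 1/1 normal; order 4: 3/3 normal; order 8: 1/1 normal.
Total normal subgroups: 6.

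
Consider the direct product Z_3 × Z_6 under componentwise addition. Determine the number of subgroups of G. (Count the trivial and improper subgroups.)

12

|G| = 18, so by Lagrange every subgroup order divides 18. Divisors: 1, 2, 3, 6, 9, 18.
Subgroups by order — order 1: 1; order 2: 1; order 3: 4; order 6: 4; order 9: 1; order 18: 1.
Total: 1 + 1 + 4 + 4 + 1 + 1 = 12.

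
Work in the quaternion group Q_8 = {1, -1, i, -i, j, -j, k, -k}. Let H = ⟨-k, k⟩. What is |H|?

|⟨-k⟩| = 4 and |⟨k⟩| = 4, so |H| is a multiple of lcm(4, 4) = 4 and divides |G| = 8.
Closing under the operation: H = {1, -1, k, -k}, so |H| = 4.

4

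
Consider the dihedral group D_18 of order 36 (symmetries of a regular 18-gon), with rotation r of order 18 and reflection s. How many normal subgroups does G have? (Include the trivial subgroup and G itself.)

9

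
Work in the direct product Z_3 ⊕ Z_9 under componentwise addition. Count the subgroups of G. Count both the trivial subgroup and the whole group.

|G| = 27, so by Lagrange every subgroup order divides 27. Divisors: 1, 3, 9, 27.
Subgroups by order — order 1: 1; order 3: 4; order 9: 4; order 27: 1.
Total: 1 + 4 + 4 + 1 = 10.

10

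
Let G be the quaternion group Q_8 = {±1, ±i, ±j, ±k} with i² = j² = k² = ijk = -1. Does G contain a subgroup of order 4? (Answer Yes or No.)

4 | 8. A subgroup of order 4 is {1, -1, i, -i}.

Yes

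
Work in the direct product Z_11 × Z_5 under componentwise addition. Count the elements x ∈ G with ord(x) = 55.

40

An element (a,b) has order lcm(ord(a), ord(b)); count pairs with lcm equal to 55.
Enumerating gives 40 such elements.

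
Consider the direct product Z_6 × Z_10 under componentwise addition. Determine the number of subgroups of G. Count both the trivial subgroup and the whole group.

20

|G| = 60, so by Lagrange every subgroup order divides 60. Divisors: 1, 2, 3, 4, 5, 6, 10, 12, 15, 20, 30, 60.
Subgroups by order — order 1: 1; order 2: 3; order 3: 1; order 4: 1; order 5: 1; order 6: 3; order 10: 3; order 12: 1; order 15: 1; order 20: 1; order 30: 3; order 60: 1.
Total: 1 + 3 + 1 + 1 + 1 + 3 + 3 + 1 + 1 + 1 + 3 + 1 = 20.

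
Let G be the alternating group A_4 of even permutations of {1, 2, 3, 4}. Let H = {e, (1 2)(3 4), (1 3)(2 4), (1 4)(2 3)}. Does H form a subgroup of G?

|H| = 4 divides |G| = 12, consistent with Lagrange.
H contains the identity, every element's inverse is in H, and H is closed under ∘: it is a subgroup.

Yes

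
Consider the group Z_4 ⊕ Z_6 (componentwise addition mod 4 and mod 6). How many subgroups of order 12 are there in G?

3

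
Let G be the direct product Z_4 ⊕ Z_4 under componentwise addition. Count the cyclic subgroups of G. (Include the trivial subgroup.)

10

A cyclic subgroup of order d is generated by each of its φ(d) elements of order d, so the cyclic subgroups of order d number (#elements of order d)/φ(d).
Cyclic subgroups by order — order 1: 1; order 2: 3; order 4: 6.
Total: 10.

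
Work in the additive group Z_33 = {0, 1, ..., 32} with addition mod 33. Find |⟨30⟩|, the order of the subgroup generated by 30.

11

In Z_33, the order of an element a is n/gcd(a, n).
gcd(30, 33) = 3, so |⟨30⟩| = 33/3 = 11.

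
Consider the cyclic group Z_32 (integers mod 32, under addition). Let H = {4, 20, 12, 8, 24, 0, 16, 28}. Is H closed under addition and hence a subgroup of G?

|H| = 8 divides |G| = 32, consistent with Lagrange.
H contains the identity, every element's inverse is in H, and H is closed under +: it is a subgroup.
In fact H = ⟨4⟩.

Yes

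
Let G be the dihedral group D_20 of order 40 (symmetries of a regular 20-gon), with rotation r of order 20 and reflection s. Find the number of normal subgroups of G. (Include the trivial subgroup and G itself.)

9

G has 48 subgroups. Checking conjugation-invariance by order — order 1: 1/1 normal; order 2: 1/21 normal; order 4: 1/11 normal; order 5: 1/1 normal; order 8: 0/5 normal; order 10: 1/5 normal; order 20: 3/3 normal; order 40: 1/1 normal.
Total normal subgroups: 9.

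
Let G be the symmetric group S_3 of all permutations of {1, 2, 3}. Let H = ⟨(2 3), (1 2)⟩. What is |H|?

|⟨(2 3)⟩| = 2 and |⟨(1 2)⟩| = 2, so |H| is a multiple of lcm(2, 2) = 2 and divides |G| = 6.
Closing {(2 3), (1 2)} under the group operation gives all of G, so |H| = 6.

6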